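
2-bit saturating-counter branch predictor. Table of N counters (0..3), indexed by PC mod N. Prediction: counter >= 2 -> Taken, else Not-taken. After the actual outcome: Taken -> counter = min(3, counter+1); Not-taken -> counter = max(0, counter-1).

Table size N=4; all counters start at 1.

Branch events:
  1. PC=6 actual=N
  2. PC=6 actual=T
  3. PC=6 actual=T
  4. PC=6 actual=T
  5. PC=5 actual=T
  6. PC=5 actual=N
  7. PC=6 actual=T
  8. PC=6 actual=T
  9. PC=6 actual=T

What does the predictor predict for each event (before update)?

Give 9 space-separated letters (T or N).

Answer: N N N T N T T T T

Derivation:
Ev 1: PC=6 idx=2 pred=N actual=N -> ctr[2]=0
Ev 2: PC=6 idx=2 pred=N actual=T -> ctr[2]=1
Ev 3: PC=6 idx=2 pred=N actual=T -> ctr[2]=2
Ev 4: PC=6 idx=2 pred=T actual=T -> ctr[2]=3
Ev 5: PC=5 idx=1 pred=N actual=T -> ctr[1]=2
Ev 6: PC=5 idx=1 pred=T actual=N -> ctr[1]=1
Ev 7: PC=6 idx=2 pred=T actual=T -> ctr[2]=3
Ev 8: PC=6 idx=2 pred=T actual=T -> ctr[2]=3
Ev 9: PC=6 idx=2 pred=T actual=T -> ctr[2]=3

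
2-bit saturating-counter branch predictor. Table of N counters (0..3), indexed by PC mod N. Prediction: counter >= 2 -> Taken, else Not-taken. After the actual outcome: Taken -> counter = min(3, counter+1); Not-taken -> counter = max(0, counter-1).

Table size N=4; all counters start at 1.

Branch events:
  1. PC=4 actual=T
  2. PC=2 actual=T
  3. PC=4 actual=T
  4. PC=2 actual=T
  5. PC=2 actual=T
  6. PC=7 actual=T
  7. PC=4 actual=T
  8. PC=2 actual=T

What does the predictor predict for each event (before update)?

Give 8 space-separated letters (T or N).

Answer: N N T T T N T T

Derivation:
Ev 1: PC=4 idx=0 pred=N actual=T -> ctr[0]=2
Ev 2: PC=2 idx=2 pred=N actual=T -> ctr[2]=2
Ev 3: PC=4 idx=0 pred=T actual=T -> ctr[0]=3
Ev 4: PC=2 idx=2 pred=T actual=T -> ctr[2]=3
Ev 5: PC=2 idx=2 pred=T actual=T -> ctr[2]=3
Ev 6: PC=7 idx=3 pred=N actual=T -> ctr[3]=2
Ev 7: PC=4 idx=0 pred=T actual=T -> ctr[0]=3
Ev 8: PC=2 idx=2 pred=T actual=T -> ctr[2]=3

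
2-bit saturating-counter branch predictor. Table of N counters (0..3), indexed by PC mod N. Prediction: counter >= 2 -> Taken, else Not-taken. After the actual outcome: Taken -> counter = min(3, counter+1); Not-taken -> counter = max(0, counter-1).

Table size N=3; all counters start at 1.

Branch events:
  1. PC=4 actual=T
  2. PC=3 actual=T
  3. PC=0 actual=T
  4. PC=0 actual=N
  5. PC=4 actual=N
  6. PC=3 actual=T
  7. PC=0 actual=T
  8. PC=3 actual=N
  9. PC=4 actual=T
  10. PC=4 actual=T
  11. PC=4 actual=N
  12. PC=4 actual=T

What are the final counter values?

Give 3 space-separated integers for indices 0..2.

Ev 1: PC=4 idx=1 pred=N actual=T -> ctr[1]=2
Ev 2: PC=3 idx=0 pred=N actual=T -> ctr[0]=2
Ev 3: PC=0 idx=0 pred=T actual=T -> ctr[0]=3
Ev 4: PC=0 idx=0 pred=T actual=N -> ctr[0]=2
Ev 5: PC=4 idx=1 pred=T actual=N -> ctr[1]=1
Ev 6: PC=3 idx=0 pred=T actual=T -> ctr[0]=3
Ev 7: PC=0 idx=0 pred=T actual=T -> ctr[0]=3
Ev 8: PC=3 idx=0 pred=T actual=N -> ctr[0]=2
Ev 9: PC=4 idx=1 pred=N actual=T -> ctr[1]=2
Ev 10: PC=4 idx=1 pred=T actual=T -> ctr[1]=3
Ev 11: PC=4 idx=1 pred=T actual=N -> ctr[1]=2
Ev 12: PC=4 idx=1 pred=T actual=T -> ctr[1]=3

Answer: 2 3 1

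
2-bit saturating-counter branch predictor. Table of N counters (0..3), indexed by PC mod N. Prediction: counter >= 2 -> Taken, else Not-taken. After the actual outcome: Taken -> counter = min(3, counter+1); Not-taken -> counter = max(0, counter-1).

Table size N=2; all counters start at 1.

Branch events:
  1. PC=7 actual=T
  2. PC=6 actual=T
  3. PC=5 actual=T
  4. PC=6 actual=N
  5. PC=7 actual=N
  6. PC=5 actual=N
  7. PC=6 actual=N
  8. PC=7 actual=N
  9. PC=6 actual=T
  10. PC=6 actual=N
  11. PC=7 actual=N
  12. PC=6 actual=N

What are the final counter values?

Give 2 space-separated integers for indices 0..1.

Ev 1: PC=7 idx=1 pred=N actual=T -> ctr[1]=2
Ev 2: PC=6 idx=0 pred=N actual=T -> ctr[0]=2
Ev 3: PC=5 idx=1 pred=T actual=T -> ctr[1]=3
Ev 4: PC=6 idx=0 pred=T actual=N -> ctr[0]=1
Ev 5: PC=7 idx=1 pred=T actual=N -> ctr[1]=2
Ev 6: PC=5 idx=1 pred=T actual=N -> ctr[1]=1
Ev 7: PC=6 idx=0 pred=N actual=N -> ctr[0]=0
Ev 8: PC=7 idx=1 pred=N actual=N -> ctr[1]=0
Ev 9: PC=6 idx=0 pred=N actual=T -> ctr[0]=1
Ev 10: PC=6 idx=0 pred=N actual=N -> ctr[0]=0
Ev 11: PC=7 idx=1 pred=N actual=N -> ctr[1]=0
Ev 12: PC=6 idx=0 pred=N actual=N -> ctr[0]=0

Answer: 0 0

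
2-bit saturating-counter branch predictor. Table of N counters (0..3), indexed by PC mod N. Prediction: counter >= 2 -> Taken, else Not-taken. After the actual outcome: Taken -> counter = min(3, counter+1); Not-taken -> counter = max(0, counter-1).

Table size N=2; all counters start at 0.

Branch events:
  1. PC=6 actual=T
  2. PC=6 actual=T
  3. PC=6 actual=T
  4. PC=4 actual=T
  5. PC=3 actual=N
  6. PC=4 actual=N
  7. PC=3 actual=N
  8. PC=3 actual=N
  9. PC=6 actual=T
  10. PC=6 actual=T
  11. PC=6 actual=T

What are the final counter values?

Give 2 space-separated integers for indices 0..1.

Ev 1: PC=6 idx=0 pred=N actual=T -> ctr[0]=1
Ev 2: PC=6 idx=0 pred=N actual=T -> ctr[0]=2
Ev 3: PC=6 idx=0 pred=T actual=T -> ctr[0]=3
Ev 4: PC=4 idx=0 pred=T actual=T -> ctr[0]=3
Ev 5: PC=3 idx=1 pred=N actual=N -> ctr[1]=0
Ev 6: PC=4 idx=0 pred=T actual=N -> ctr[0]=2
Ev 7: PC=3 idx=1 pred=N actual=N -> ctr[1]=0
Ev 8: PC=3 idx=1 pred=N actual=N -> ctr[1]=0
Ev 9: PC=6 idx=0 pred=T actual=T -> ctr[0]=3
Ev 10: PC=6 idx=0 pred=T actual=T -> ctr[0]=3
Ev 11: PC=6 idx=0 pred=T actual=T -> ctr[0]=3

Answer: 3 0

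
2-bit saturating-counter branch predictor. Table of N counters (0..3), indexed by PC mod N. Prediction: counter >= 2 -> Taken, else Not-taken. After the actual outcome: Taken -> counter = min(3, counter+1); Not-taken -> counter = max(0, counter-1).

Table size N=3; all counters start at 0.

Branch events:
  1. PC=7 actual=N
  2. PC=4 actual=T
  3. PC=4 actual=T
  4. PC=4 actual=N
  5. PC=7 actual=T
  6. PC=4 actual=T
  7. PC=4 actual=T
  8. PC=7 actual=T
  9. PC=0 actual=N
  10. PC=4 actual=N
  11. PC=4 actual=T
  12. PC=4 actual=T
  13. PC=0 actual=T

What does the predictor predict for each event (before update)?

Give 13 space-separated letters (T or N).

Answer: N N N T N T T T N T T T N

Derivation:
Ev 1: PC=7 idx=1 pred=N actual=N -> ctr[1]=0
Ev 2: PC=4 idx=1 pred=N actual=T -> ctr[1]=1
Ev 3: PC=4 idx=1 pred=N actual=T -> ctr[1]=2
Ev 4: PC=4 idx=1 pred=T actual=N -> ctr[1]=1
Ev 5: PC=7 idx=1 pred=N actual=T -> ctr[1]=2
Ev 6: PC=4 idx=1 pred=T actual=T -> ctr[1]=3
Ev 7: PC=4 idx=1 pred=T actual=T -> ctr[1]=3
Ev 8: PC=7 idx=1 pred=T actual=T -> ctr[1]=3
Ev 9: PC=0 idx=0 pred=N actual=N -> ctr[0]=0
Ev 10: PC=4 idx=1 pred=T actual=N -> ctr[1]=2
Ev 11: PC=4 idx=1 pred=T actual=T -> ctr[1]=3
Ev 12: PC=4 idx=1 pred=T actual=T -> ctr[1]=3
Ev 13: PC=0 idx=0 pred=N actual=T -> ctr[0]=1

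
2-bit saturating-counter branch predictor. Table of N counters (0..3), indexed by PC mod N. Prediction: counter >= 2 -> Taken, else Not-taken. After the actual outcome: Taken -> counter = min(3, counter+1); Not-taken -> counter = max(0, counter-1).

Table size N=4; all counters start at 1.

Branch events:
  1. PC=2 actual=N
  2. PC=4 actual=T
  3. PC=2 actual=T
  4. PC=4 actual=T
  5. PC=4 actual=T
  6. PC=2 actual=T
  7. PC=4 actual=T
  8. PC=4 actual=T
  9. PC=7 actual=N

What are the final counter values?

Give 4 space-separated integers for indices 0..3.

Answer: 3 1 2 0

Derivation:
Ev 1: PC=2 idx=2 pred=N actual=N -> ctr[2]=0
Ev 2: PC=4 idx=0 pred=N actual=T -> ctr[0]=2
Ev 3: PC=2 idx=2 pred=N actual=T -> ctr[2]=1
Ev 4: PC=4 idx=0 pred=T actual=T -> ctr[0]=3
Ev 5: PC=4 idx=0 pred=T actual=T -> ctr[0]=3
Ev 6: PC=2 idx=2 pred=N actual=T -> ctr[2]=2
Ev 7: PC=4 idx=0 pred=T actual=T -> ctr[0]=3
Ev 8: PC=4 idx=0 pred=T actual=T -> ctr[0]=3
Ev 9: PC=7 idx=3 pred=N actual=N -> ctr[3]=0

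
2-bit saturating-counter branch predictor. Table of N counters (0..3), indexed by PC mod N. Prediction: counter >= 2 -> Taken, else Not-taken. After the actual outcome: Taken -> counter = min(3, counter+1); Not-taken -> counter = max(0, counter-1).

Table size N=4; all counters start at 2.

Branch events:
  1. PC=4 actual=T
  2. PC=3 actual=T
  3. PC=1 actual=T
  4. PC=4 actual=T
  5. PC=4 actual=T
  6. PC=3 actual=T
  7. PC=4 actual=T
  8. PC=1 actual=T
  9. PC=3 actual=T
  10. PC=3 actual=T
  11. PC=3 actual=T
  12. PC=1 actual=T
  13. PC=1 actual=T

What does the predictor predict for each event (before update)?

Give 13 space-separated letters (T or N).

Ev 1: PC=4 idx=0 pred=T actual=T -> ctr[0]=3
Ev 2: PC=3 idx=3 pred=T actual=T -> ctr[3]=3
Ev 3: PC=1 idx=1 pred=T actual=T -> ctr[1]=3
Ev 4: PC=4 idx=0 pred=T actual=T -> ctr[0]=3
Ev 5: PC=4 idx=0 pred=T actual=T -> ctr[0]=3
Ev 6: PC=3 idx=3 pred=T actual=T -> ctr[3]=3
Ev 7: PC=4 idx=0 pred=T actual=T -> ctr[0]=3
Ev 8: PC=1 idx=1 pred=T actual=T -> ctr[1]=3
Ev 9: PC=3 idx=3 pred=T actual=T -> ctr[3]=3
Ev 10: PC=3 idx=3 pred=T actual=T -> ctr[3]=3
Ev 11: PC=3 idx=3 pred=T actual=T -> ctr[3]=3
Ev 12: PC=1 idx=1 pred=T actual=T -> ctr[1]=3
Ev 13: PC=1 idx=1 pred=T actual=T -> ctr[1]=3

Answer: T T T T T T T T T T T T T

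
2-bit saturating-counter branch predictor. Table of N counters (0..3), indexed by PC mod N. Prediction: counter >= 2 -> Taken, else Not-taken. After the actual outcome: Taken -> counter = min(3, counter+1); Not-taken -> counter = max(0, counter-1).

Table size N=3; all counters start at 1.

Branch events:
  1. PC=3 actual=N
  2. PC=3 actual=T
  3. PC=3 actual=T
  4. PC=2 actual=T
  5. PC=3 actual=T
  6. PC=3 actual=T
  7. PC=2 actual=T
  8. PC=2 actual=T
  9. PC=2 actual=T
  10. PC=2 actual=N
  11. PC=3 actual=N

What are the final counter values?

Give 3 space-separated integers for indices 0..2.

Answer: 2 1 2

Derivation:
Ev 1: PC=3 idx=0 pred=N actual=N -> ctr[0]=0
Ev 2: PC=3 idx=0 pred=N actual=T -> ctr[0]=1
Ev 3: PC=3 idx=0 pred=N actual=T -> ctr[0]=2
Ev 4: PC=2 idx=2 pred=N actual=T -> ctr[2]=2
Ev 5: PC=3 idx=0 pred=T actual=T -> ctr[0]=3
Ev 6: PC=3 idx=0 pred=T actual=T -> ctr[0]=3
Ev 7: PC=2 idx=2 pred=T actual=T -> ctr[2]=3
Ev 8: PC=2 idx=2 pred=T actual=T -> ctr[2]=3
Ev 9: PC=2 idx=2 pred=T actual=T -> ctr[2]=3
Ev 10: PC=2 idx=2 pred=T actual=N -> ctr[2]=2
Ev 11: PC=3 idx=0 pred=T actual=N -> ctr[0]=2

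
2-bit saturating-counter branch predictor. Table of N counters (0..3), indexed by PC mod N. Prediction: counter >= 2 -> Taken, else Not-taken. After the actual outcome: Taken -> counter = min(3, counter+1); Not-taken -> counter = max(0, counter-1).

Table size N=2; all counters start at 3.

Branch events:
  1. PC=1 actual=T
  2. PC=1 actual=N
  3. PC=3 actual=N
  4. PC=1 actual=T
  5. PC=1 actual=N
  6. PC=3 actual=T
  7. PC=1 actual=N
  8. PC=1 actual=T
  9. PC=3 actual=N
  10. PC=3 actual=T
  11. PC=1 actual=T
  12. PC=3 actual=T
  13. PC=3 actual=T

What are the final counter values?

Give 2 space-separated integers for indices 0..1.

Ev 1: PC=1 idx=1 pred=T actual=T -> ctr[1]=3
Ev 2: PC=1 idx=1 pred=T actual=N -> ctr[1]=2
Ev 3: PC=3 idx=1 pred=T actual=N -> ctr[1]=1
Ev 4: PC=1 idx=1 pred=N actual=T -> ctr[1]=2
Ev 5: PC=1 idx=1 pred=T actual=N -> ctr[1]=1
Ev 6: PC=3 idx=1 pred=N actual=T -> ctr[1]=2
Ev 7: PC=1 idx=1 pred=T actual=N -> ctr[1]=1
Ev 8: PC=1 idx=1 pred=N actual=T -> ctr[1]=2
Ev 9: PC=3 idx=1 pred=T actual=N -> ctr[1]=1
Ev 10: PC=3 idx=1 pred=N actual=T -> ctr[1]=2
Ev 11: PC=1 idx=1 pred=T actual=T -> ctr[1]=3
Ev 12: PC=3 idx=1 pred=T actual=T -> ctr[1]=3
Ev 13: PC=3 idx=1 pred=T actual=T -> ctr[1]=3

Answer: 3 3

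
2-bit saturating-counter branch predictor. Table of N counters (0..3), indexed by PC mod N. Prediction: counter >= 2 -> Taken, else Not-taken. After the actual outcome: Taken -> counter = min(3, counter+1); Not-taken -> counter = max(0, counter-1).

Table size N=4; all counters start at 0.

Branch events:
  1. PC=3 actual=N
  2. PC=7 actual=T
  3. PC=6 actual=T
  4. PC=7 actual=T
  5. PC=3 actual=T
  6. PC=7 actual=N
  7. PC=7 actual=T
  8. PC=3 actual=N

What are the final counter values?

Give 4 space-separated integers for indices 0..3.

Ev 1: PC=3 idx=3 pred=N actual=N -> ctr[3]=0
Ev 2: PC=7 idx=3 pred=N actual=T -> ctr[3]=1
Ev 3: PC=6 idx=2 pred=N actual=T -> ctr[2]=1
Ev 4: PC=7 idx=3 pred=N actual=T -> ctr[3]=2
Ev 5: PC=3 idx=3 pred=T actual=T -> ctr[3]=3
Ev 6: PC=7 idx=3 pred=T actual=N -> ctr[3]=2
Ev 7: PC=7 idx=3 pred=T actual=T -> ctr[3]=3
Ev 8: PC=3 idx=3 pred=T actual=N -> ctr[3]=2

Answer: 0 0 1 2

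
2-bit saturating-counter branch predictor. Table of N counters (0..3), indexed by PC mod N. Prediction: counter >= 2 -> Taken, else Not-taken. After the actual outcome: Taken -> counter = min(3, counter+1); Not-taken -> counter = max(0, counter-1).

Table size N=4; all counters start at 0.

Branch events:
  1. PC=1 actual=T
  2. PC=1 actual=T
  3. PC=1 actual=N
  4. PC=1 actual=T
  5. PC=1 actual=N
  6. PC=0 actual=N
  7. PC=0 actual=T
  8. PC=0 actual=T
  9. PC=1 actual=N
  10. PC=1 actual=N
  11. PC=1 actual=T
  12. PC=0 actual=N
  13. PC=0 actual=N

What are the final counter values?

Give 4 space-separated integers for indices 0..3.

Ev 1: PC=1 idx=1 pred=N actual=T -> ctr[1]=1
Ev 2: PC=1 idx=1 pred=N actual=T -> ctr[1]=2
Ev 3: PC=1 idx=1 pred=T actual=N -> ctr[1]=1
Ev 4: PC=1 idx=1 pred=N actual=T -> ctr[1]=2
Ev 5: PC=1 idx=1 pred=T actual=N -> ctr[1]=1
Ev 6: PC=0 idx=0 pred=N actual=N -> ctr[0]=0
Ev 7: PC=0 idx=0 pred=N actual=T -> ctr[0]=1
Ev 8: PC=0 idx=0 pred=N actual=T -> ctr[0]=2
Ev 9: PC=1 idx=1 pred=N actual=N -> ctr[1]=0
Ev 10: PC=1 idx=1 pred=N actual=N -> ctr[1]=0
Ev 11: PC=1 idx=1 pred=N actual=T -> ctr[1]=1
Ev 12: PC=0 idx=0 pred=T actual=N -> ctr[0]=1
Ev 13: PC=0 idx=0 pred=N actual=N -> ctr[0]=0

Answer: 0 1 0 0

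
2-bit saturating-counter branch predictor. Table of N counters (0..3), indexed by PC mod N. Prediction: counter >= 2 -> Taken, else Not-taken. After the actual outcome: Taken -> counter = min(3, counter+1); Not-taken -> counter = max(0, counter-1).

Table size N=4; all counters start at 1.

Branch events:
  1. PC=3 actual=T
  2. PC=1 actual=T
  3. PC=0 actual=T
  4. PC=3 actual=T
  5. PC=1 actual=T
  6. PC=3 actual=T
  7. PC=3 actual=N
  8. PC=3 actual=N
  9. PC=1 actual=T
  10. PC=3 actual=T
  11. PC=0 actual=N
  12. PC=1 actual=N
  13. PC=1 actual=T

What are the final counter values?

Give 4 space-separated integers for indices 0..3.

Answer: 1 3 1 2

Derivation:
Ev 1: PC=3 idx=3 pred=N actual=T -> ctr[3]=2
Ev 2: PC=1 idx=1 pred=N actual=T -> ctr[1]=2
Ev 3: PC=0 idx=0 pred=N actual=T -> ctr[0]=2
Ev 4: PC=3 idx=3 pred=T actual=T -> ctr[3]=3
Ev 5: PC=1 idx=1 pred=T actual=T -> ctr[1]=3
Ev 6: PC=3 idx=3 pred=T actual=T -> ctr[3]=3
Ev 7: PC=3 idx=3 pred=T actual=N -> ctr[3]=2
Ev 8: PC=3 idx=3 pred=T actual=N -> ctr[3]=1
Ev 9: PC=1 idx=1 pred=T actual=T -> ctr[1]=3
Ev 10: PC=3 idx=3 pred=N actual=T -> ctr[3]=2
Ev 11: PC=0 idx=0 pred=T actual=N -> ctr[0]=1
Ev 12: PC=1 idx=1 pred=T actual=N -> ctr[1]=2
Ev 13: PC=1 idx=1 pred=T actual=T -> ctr[1]=3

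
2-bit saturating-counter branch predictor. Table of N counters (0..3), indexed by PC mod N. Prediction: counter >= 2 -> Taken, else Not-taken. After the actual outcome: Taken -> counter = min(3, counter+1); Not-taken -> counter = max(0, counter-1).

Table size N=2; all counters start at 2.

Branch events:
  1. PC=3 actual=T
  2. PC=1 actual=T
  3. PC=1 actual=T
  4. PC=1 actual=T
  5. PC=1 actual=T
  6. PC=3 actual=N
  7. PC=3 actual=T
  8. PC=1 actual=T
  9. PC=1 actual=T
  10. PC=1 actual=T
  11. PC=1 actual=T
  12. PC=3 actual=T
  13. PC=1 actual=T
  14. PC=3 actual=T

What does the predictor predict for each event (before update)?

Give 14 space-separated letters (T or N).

Ev 1: PC=3 idx=1 pred=T actual=T -> ctr[1]=3
Ev 2: PC=1 idx=1 pred=T actual=T -> ctr[1]=3
Ev 3: PC=1 idx=1 pred=T actual=T -> ctr[1]=3
Ev 4: PC=1 idx=1 pred=T actual=T -> ctr[1]=3
Ev 5: PC=1 idx=1 pred=T actual=T -> ctr[1]=3
Ev 6: PC=3 idx=1 pred=T actual=N -> ctr[1]=2
Ev 7: PC=3 idx=1 pred=T actual=T -> ctr[1]=3
Ev 8: PC=1 idx=1 pred=T actual=T -> ctr[1]=3
Ev 9: PC=1 idx=1 pred=T actual=T -> ctr[1]=3
Ev 10: PC=1 idx=1 pred=T actual=T -> ctr[1]=3
Ev 11: PC=1 idx=1 pred=T actual=T -> ctr[1]=3
Ev 12: PC=3 idx=1 pred=T actual=T -> ctr[1]=3
Ev 13: PC=1 idx=1 pred=T actual=T -> ctr[1]=3
Ev 14: PC=3 idx=1 pred=T actual=T -> ctr[1]=3

Answer: T T T T T T T T T T T T T T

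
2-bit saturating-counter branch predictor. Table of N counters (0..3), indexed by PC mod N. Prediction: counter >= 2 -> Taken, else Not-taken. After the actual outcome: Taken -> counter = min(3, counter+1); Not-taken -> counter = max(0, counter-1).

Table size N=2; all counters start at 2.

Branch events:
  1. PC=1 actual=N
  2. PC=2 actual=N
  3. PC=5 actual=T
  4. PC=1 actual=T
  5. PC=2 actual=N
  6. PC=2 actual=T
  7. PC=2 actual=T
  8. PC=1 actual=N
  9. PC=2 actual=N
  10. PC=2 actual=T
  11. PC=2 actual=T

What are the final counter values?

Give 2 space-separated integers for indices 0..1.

Answer: 3 2

Derivation:
Ev 1: PC=1 idx=1 pred=T actual=N -> ctr[1]=1
Ev 2: PC=2 idx=0 pred=T actual=N -> ctr[0]=1
Ev 3: PC=5 idx=1 pred=N actual=T -> ctr[1]=2
Ev 4: PC=1 idx=1 pred=T actual=T -> ctr[1]=3
Ev 5: PC=2 idx=0 pred=N actual=N -> ctr[0]=0
Ev 6: PC=2 idx=0 pred=N actual=T -> ctr[0]=1
Ev 7: PC=2 idx=0 pred=N actual=T -> ctr[0]=2
Ev 8: PC=1 idx=1 pred=T actual=N -> ctr[1]=2
Ev 9: PC=2 idx=0 pred=T actual=N -> ctr[0]=1
Ev 10: PC=2 idx=0 pred=N actual=T -> ctr[0]=2
Ev 11: PC=2 idx=0 pred=T actual=T -> ctr[0]=3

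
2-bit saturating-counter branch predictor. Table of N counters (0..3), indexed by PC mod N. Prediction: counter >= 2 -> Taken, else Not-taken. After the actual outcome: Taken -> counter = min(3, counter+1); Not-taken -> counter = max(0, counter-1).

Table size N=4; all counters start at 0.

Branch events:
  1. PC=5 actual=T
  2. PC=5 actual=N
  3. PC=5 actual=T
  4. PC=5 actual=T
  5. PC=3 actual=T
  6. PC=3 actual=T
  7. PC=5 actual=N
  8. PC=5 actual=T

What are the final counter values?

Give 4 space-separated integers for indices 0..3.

Ev 1: PC=5 idx=1 pred=N actual=T -> ctr[1]=1
Ev 2: PC=5 idx=1 pred=N actual=N -> ctr[1]=0
Ev 3: PC=5 idx=1 pred=N actual=T -> ctr[1]=1
Ev 4: PC=5 idx=1 pred=N actual=T -> ctr[1]=2
Ev 5: PC=3 idx=3 pred=N actual=T -> ctr[3]=1
Ev 6: PC=3 idx=3 pred=N actual=T -> ctr[3]=2
Ev 7: PC=5 idx=1 pred=T actual=N -> ctr[1]=1
Ev 8: PC=5 idx=1 pred=N actual=T -> ctr[1]=2

Answer: 0 2 0 2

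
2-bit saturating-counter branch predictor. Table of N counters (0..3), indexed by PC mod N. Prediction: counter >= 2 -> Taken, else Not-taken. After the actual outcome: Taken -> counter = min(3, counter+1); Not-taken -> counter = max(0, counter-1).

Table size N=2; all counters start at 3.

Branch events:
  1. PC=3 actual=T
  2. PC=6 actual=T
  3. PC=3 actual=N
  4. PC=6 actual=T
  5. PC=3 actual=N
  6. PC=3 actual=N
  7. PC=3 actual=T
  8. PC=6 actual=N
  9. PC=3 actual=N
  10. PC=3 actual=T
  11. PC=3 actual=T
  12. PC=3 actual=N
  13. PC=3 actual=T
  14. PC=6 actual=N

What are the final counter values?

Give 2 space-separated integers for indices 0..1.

Ev 1: PC=3 idx=1 pred=T actual=T -> ctr[1]=3
Ev 2: PC=6 idx=0 pred=T actual=T -> ctr[0]=3
Ev 3: PC=3 idx=1 pred=T actual=N -> ctr[1]=2
Ev 4: PC=6 idx=0 pred=T actual=T -> ctr[0]=3
Ev 5: PC=3 idx=1 pred=T actual=N -> ctr[1]=1
Ev 6: PC=3 idx=1 pred=N actual=N -> ctr[1]=0
Ev 7: PC=3 idx=1 pred=N actual=T -> ctr[1]=1
Ev 8: PC=6 idx=0 pred=T actual=N -> ctr[0]=2
Ev 9: PC=3 idx=1 pred=N actual=N -> ctr[1]=0
Ev 10: PC=3 idx=1 pred=N actual=T -> ctr[1]=1
Ev 11: PC=3 idx=1 pred=N actual=T -> ctr[1]=2
Ev 12: PC=3 idx=1 pred=T actual=N -> ctr[1]=1
Ev 13: PC=3 idx=1 pred=N actual=T -> ctr[1]=2
Ev 14: PC=6 idx=0 pred=T actual=N -> ctr[0]=1

Answer: 1 2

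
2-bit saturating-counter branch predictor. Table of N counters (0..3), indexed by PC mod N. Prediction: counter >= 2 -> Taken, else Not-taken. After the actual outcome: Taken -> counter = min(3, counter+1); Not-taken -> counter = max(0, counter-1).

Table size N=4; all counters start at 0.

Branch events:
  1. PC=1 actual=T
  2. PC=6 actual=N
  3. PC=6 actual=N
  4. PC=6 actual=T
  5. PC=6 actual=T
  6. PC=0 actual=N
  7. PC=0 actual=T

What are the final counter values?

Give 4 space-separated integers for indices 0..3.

Answer: 1 1 2 0

Derivation:
Ev 1: PC=1 idx=1 pred=N actual=T -> ctr[1]=1
Ev 2: PC=6 idx=2 pred=N actual=N -> ctr[2]=0
Ev 3: PC=6 idx=2 pred=N actual=N -> ctr[2]=0
Ev 4: PC=6 idx=2 pred=N actual=T -> ctr[2]=1
Ev 5: PC=6 idx=2 pred=N actual=T -> ctr[2]=2
Ev 6: PC=0 idx=0 pred=N actual=N -> ctr[0]=0
Ev 7: PC=0 idx=0 pred=N actual=T -> ctr[0]=1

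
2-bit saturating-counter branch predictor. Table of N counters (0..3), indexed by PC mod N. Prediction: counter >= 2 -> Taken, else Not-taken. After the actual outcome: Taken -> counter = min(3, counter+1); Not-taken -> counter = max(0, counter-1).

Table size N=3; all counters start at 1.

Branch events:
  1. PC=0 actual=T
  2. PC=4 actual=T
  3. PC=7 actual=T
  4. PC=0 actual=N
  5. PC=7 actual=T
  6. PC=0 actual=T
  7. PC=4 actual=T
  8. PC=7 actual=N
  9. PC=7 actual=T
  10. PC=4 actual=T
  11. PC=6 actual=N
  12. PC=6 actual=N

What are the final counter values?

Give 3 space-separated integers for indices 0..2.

Answer: 0 3 1

Derivation:
Ev 1: PC=0 idx=0 pred=N actual=T -> ctr[0]=2
Ev 2: PC=4 idx=1 pred=N actual=T -> ctr[1]=2
Ev 3: PC=7 idx=1 pred=T actual=T -> ctr[1]=3
Ev 4: PC=0 idx=0 pred=T actual=N -> ctr[0]=1
Ev 5: PC=7 idx=1 pred=T actual=T -> ctr[1]=3
Ev 6: PC=0 idx=0 pred=N actual=T -> ctr[0]=2
Ev 7: PC=4 idx=1 pred=T actual=T -> ctr[1]=3
Ev 8: PC=7 idx=1 pred=T actual=N -> ctr[1]=2
Ev 9: PC=7 idx=1 pred=T actual=T -> ctr[1]=3
Ev 10: PC=4 idx=1 pred=T actual=T -> ctr[1]=3
Ev 11: PC=6 idx=0 pred=T actual=N -> ctr[0]=1
Ev 12: PC=6 idx=0 pred=N actual=N -> ctr[0]=0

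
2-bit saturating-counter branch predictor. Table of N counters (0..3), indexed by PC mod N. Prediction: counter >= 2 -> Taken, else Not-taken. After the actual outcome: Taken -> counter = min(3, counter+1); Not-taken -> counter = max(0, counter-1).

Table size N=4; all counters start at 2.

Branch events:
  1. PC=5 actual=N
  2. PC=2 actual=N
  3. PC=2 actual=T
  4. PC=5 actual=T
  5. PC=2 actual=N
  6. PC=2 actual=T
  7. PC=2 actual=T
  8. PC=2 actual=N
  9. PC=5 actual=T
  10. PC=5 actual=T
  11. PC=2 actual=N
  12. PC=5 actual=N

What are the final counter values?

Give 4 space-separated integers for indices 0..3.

Answer: 2 2 1 2

Derivation:
Ev 1: PC=5 idx=1 pred=T actual=N -> ctr[1]=1
Ev 2: PC=2 idx=2 pred=T actual=N -> ctr[2]=1
Ev 3: PC=2 idx=2 pred=N actual=T -> ctr[2]=2
Ev 4: PC=5 idx=1 pred=N actual=T -> ctr[1]=2
Ev 5: PC=2 idx=2 pred=T actual=N -> ctr[2]=1
Ev 6: PC=2 idx=2 pred=N actual=T -> ctr[2]=2
Ev 7: PC=2 idx=2 pred=T actual=T -> ctr[2]=3
Ev 8: PC=2 idx=2 pred=T actual=N -> ctr[2]=2
Ev 9: PC=5 idx=1 pred=T actual=T -> ctr[1]=3
Ev 10: PC=5 idx=1 pred=T actual=T -> ctr[1]=3
Ev 11: PC=2 idx=2 pred=T actual=N -> ctr[2]=1
Ev 12: PC=5 idx=1 pred=T actual=N -> ctr[1]=2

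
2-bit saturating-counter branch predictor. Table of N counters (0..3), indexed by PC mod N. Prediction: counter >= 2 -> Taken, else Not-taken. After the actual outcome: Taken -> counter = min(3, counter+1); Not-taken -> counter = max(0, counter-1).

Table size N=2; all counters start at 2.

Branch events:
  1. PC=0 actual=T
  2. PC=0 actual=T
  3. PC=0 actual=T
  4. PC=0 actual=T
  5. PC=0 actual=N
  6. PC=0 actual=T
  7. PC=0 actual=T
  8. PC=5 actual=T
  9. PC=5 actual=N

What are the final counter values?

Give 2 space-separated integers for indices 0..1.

Ev 1: PC=0 idx=0 pred=T actual=T -> ctr[0]=3
Ev 2: PC=0 idx=0 pred=T actual=T -> ctr[0]=3
Ev 3: PC=0 idx=0 pred=T actual=T -> ctr[0]=3
Ev 4: PC=0 idx=0 pred=T actual=T -> ctr[0]=3
Ev 5: PC=0 idx=0 pred=T actual=N -> ctr[0]=2
Ev 6: PC=0 idx=0 pred=T actual=T -> ctr[0]=3
Ev 7: PC=0 idx=0 pred=T actual=T -> ctr[0]=3
Ev 8: PC=5 idx=1 pred=T actual=T -> ctr[1]=3
Ev 9: PC=5 idx=1 pred=T actual=N -> ctr[1]=2

Answer: 3 2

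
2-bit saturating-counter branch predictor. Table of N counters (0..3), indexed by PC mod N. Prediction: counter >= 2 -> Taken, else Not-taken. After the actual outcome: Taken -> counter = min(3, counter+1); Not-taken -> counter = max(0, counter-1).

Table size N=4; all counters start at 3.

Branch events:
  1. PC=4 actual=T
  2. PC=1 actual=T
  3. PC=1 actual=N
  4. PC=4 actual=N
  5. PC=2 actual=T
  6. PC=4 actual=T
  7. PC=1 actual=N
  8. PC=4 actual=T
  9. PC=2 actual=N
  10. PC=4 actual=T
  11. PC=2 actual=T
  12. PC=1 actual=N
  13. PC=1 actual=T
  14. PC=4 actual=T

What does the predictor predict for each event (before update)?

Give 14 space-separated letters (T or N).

Ev 1: PC=4 idx=0 pred=T actual=T -> ctr[0]=3
Ev 2: PC=1 idx=1 pred=T actual=T -> ctr[1]=3
Ev 3: PC=1 idx=1 pred=T actual=N -> ctr[1]=2
Ev 4: PC=4 idx=0 pred=T actual=N -> ctr[0]=2
Ev 5: PC=2 idx=2 pred=T actual=T -> ctr[2]=3
Ev 6: PC=4 idx=0 pred=T actual=T -> ctr[0]=3
Ev 7: PC=1 idx=1 pred=T actual=N -> ctr[1]=1
Ev 8: PC=4 idx=0 pred=T actual=T -> ctr[0]=3
Ev 9: PC=2 idx=2 pred=T actual=N -> ctr[2]=2
Ev 10: PC=4 idx=0 pred=T actual=T -> ctr[0]=3
Ev 11: PC=2 idx=2 pred=T actual=T -> ctr[2]=3
Ev 12: PC=1 idx=1 pred=N actual=N -> ctr[1]=0
Ev 13: PC=1 idx=1 pred=N actual=T -> ctr[1]=1
Ev 14: PC=4 idx=0 pred=T actual=T -> ctr[0]=3

Answer: T T T T T T T T T T T N N T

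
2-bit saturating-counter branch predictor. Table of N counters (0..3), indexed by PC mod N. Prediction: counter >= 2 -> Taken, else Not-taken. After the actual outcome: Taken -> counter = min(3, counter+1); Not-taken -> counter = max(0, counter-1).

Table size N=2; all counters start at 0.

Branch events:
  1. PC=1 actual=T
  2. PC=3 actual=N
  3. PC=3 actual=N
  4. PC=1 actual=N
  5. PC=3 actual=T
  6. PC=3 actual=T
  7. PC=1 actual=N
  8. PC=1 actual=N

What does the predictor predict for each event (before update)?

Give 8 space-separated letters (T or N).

Answer: N N N N N N T N

Derivation:
Ev 1: PC=1 idx=1 pred=N actual=T -> ctr[1]=1
Ev 2: PC=3 idx=1 pred=N actual=N -> ctr[1]=0
Ev 3: PC=3 idx=1 pred=N actual=N -> ctr[1]=0
Ev 4: PC=1 idx=1 pred=N actual=N -> ctr[1]=0
Ev 5: PC=3 idx=1 pred=N actual=T -> ctr[1]=1
Ev 6: PC=3 idx=1 pred=N actual=T -> ctr[1]=2
Ev 7: PC=1 idx=1 pred=T actual=N -> ctr[1]=1
Ev 8: PC=1 idx=1 pred=N actual=N -> ctr[1]=0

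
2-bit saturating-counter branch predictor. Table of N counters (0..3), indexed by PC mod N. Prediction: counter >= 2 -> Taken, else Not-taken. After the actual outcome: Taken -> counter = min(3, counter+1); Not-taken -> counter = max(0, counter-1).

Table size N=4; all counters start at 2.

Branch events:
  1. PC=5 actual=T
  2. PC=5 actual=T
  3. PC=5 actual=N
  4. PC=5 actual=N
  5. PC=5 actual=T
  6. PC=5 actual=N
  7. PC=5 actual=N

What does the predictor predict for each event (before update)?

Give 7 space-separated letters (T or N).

Answer: T T T T N T N

Derivation:
Ev 1: PC=5 idx=1 pred=T actual=T -> ctr[1]=3
Ev 2: PC=5 idx=1 pred=T actual=T -> ctr[1]=3
Ev 3: PC=5 idx=1 pred=T actual=N -> ctr[1]=2
Ev 4: PC=5 idx=1 pred=T actual=N -> ctr[1]=1
Ev 5: PC=5 idx=1 pred=N actual=T -> ctr[1]=2
Ev 6: PC=5 idx=1 pred=T actual=N -> ctr[1]=1
Ev 7: PC=5 idx=1 pred=N actual=N -> ctr[1]=0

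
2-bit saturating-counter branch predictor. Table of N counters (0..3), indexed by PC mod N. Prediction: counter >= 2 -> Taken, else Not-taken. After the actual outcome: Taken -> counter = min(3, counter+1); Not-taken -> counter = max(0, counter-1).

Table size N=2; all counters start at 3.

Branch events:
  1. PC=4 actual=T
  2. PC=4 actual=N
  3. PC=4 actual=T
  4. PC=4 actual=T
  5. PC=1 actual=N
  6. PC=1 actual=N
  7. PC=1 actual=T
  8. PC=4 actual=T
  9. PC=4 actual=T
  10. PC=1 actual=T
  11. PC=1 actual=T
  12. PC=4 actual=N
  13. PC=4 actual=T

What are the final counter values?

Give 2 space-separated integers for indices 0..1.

Ev 1: PC=4 idx=0 pred=T actual=T -> ctr[0]=3
Ev 2: PC=4 idx=0 pred=T actual=N -> ctr[0]=2
Ev 3: PC=4 idx=0 pred=T actual=T -> ctr[0]=3
Ev 4: PC=4 idx=0 pred=T actual=T -> ctr[0]=3
Ev 5: PC=1 idx=1 pred=T actual=N -> ctr[1]=2
Ev 6: PC=1 idx=1 pred=T actual=N -> ctr[1]=1
Ev 7: PC=1 idx=1 pred=N actual=T -> ctr[1]=2
Ev 8: PC=4 idx=0 pred=T actual=T -> ctr[0]=3
Ev 9: PC=4 idx=0 pred=T actual=T -> ctr[0]=3
Ev 10: PC=1 idx=1 pred=T actual=T -> ctr[1]=3
Ev 11: PC=1 idx=1 pred=T actual=T -> ctr[1]=3
Ev 12: PC=4 idx=0 pred=T actual=N -> ctr[0]=2
Ev 13: PC=4 idx=0 pred=T actual=T -> ctr[0]=3

Answer: 3 3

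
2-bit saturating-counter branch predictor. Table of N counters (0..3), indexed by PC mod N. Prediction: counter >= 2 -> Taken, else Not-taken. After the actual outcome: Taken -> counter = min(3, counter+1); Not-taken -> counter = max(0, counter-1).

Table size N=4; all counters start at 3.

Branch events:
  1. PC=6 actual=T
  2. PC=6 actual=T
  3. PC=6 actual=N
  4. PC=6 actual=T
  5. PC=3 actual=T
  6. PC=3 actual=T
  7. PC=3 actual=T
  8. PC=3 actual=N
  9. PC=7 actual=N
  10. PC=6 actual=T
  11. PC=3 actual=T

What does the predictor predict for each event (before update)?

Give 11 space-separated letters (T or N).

Ev 1: PC=6 idx=2 pred=T actual=T -> ctr[2]=3
Ev 2: PC=6 idx=2 pred=T actual=T -> ctr[2]=3
Ev 3: PC=6 idx=2 pred=T actual=N -> ctr[2]=2
Ev 4: PC=6 idx=2 pred=T actual=T -> ctr[2]=3
Ev 5: PC=3 idx=3 pred=T actual=T -> ctr[3]=3
Ev 6: PC=3 idx=3 pred=T actual=T -> ctr[3]=3
Ev 7: PC=3 idx=3 pred=T actual=T -> ctr[3]=3
Ev 8: PC=3 idx=3 pred=T actual=N -> ctr[3]=2
Ev 9: PC=7 idx=3 pred=T actual=N -> ctr[3]=1
Ev 10: PC=6 idx=2 pred=T actual=T -> ctr[2]=3
Ev 11: PC=3 idx=3 pred=N actual=T -> ctr[3]=2

Answer: T T T T T T T T T T N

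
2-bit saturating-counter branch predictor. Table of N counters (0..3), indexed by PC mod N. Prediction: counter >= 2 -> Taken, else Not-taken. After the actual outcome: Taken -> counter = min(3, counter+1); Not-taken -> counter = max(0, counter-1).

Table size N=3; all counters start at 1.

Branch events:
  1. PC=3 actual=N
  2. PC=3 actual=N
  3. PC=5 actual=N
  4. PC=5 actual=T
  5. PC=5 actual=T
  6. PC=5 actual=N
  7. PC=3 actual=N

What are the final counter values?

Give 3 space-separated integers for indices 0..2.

Ev 1: PC=3 idx=0 pred=N actual=N -> ctr[0]=0
Ev 2: PC=3 idx=0 pred=N actual=N -> ctr[0]=0
Ev 3: PC=5 idx=2 pred=N actual=N -> ctr[2]=0
Ev 4: PC=5 idx=2 pred=N actual=T -> ctr[2]=1
Ev 5: PC=5 idx=2 pred=N actual=T -> ctr[2]=2
Ev 6: PC=5 idx=2 pred=T actual=N -> ctr[2]=1
Ev 7: PC=3 idx=0 pred=N actual=N -> ctr[0]=0

Answer: 0 1 1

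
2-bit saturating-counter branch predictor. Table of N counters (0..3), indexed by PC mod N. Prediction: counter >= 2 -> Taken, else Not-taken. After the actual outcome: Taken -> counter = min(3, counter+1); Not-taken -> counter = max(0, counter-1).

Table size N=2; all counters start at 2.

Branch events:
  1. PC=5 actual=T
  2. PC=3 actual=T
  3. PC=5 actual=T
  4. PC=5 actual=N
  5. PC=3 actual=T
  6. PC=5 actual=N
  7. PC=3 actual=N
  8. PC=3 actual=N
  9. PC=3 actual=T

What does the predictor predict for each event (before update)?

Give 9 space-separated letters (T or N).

Answer: T T T T T T T N N

Derivation:
Ev 1: PC=5 idx=1 pred=T actual=T -> ctr[1]=3
Ev 2: PC=3 idx=1 pred=T actual=T -> ctr[1]=3
Ev 3: PC=5 idx=1 pred=T actual=T -> ctr[1]=3
Ev 4: PC=5 idx=1 pred=T actual=N -> ctr[1]=2
Ev 5: PC=3 idx=1 pred=T actual=T -> ctr[1]=3
Ev 6: PC=5 idx=1 pred=T actual=N -> ctr[1]=2
Ev 7: PC=3 idx=1 pred=T actual=N -> ctr[1]=1
Ev 8: PC=3 idx=1 pred=N actual=N -> ctr[1]=0
Ev 9: PC=3 idx=1 pred=N actual=T -> ctr[1]=1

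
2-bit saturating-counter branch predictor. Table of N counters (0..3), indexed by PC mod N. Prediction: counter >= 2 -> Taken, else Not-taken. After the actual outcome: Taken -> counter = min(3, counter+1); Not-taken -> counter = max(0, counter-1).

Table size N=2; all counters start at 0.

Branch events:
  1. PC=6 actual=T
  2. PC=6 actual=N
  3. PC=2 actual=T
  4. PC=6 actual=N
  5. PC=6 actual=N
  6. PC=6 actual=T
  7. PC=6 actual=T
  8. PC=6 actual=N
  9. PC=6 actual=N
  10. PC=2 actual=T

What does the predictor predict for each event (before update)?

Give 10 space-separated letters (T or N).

Answer: N N N N N N N T N N

Derivation:
Ev 1: PC=6 idx=0 pred=N actual=T -> ctr[0]=1
Ev 2: PC=6 idx=0 pred=N actual=N -> ctr[0]=0
Ev 3: PC=2 idx=0 pred=N actual=T -> ctr[0]=1
Ev 4: PC=6 idx=0 pred=N actual=N -> ctr[0]=0
Ev 5: PC=6 idx=0 pred=N actual=N -> ctr[0]=0
Ev 6: PC=6 idx=0 pred=N actual=T -> ctr[0]=1
Ev 7: PC=6 idx=0 pred=N actual=T -> ctr[0]=2
Ev 8: PC=6 idx=0 pred=T actual=N -> ctr[0]=1
Ev 9: PC=6 idx=0 pred=N actual=N -> ctr[0]=0
Ev 10: PC=2 idx=0 pred=N actual=T -> ctr[0]=1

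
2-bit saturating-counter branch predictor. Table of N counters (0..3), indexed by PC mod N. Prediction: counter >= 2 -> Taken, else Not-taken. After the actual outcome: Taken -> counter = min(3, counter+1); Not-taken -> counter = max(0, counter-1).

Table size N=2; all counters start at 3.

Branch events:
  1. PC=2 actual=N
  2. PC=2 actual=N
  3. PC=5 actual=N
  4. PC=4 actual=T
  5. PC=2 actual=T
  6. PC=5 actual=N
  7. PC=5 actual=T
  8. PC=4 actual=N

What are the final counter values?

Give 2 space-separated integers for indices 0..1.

Answer: 2 2

Derivation:
Ev 1: PC=2 idx=0 pred=T actual=N -> ctr[0]=2
Ev 2: PC=2 idx=0 pred=T actual=N -> ctr[0]=1
Ev 3: PC=5 idx=1 pred=T actual=N -> ctr[1]=2
Ev 4: PC=4 idx=0 pred=N actual=T -> ctr[0]=2
Ev 5: PC=2 idx=0 pred=T actual=T -> ctr[0]=3
Ev 6: PC=5 idx=1 pred=T actual=N -> ctr[1]=1
Ev 7: PC=5 idx=1 pred=N actual=T -> ctr[1]=2
Ev 8: PC=4 idx=0 pred=T actual=N -> ctr[0]=2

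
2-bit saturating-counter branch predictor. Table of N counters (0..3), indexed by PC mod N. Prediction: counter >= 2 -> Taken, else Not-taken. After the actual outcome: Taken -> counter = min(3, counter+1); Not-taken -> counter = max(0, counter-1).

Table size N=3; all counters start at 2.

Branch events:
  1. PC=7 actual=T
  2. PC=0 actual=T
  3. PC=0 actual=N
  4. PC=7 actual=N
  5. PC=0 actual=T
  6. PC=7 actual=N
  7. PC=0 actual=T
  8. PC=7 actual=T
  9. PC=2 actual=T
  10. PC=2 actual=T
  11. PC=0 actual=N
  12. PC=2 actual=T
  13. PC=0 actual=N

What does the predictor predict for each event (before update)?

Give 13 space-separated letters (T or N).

Answer: T T T T T T T N T T T T T

Derivation:
Ev 1: PC=7 idx=1 pred=T actual=T -> ctr[1]=3
Ev 2: PC=0 idx=0 pred=T actual=T -> ctr[0]=3
Ev 3: PC=0 idx=0 pred=T actual=N -> ctr[0]=2
Ev 4: PC=7 idx=1 pred=T actual=N -> ctr[1]=2
Ev 5: PC=0 idx=0 pred=T actual=T -> ctr[0]=3
Ev 6: PC=7 idx=1 pred=T actual=N -> ctr[1]=1
Ev 7: PC=0 idx=0 pred=T actual=T -> ctr[0]=3
Ev 8: PC=7 idx=1 pred=N actual=T -> ctr[1]=2
Ev 9: PC=2 idx=2 pred=T actual=T -> ctr[2]=3
Ev 10: PC=2 idx=2 pred=T actual=T -> ctr[2]=3
Ev 11: PC=0 idx=0 pred=T actual=N -> ctr[0]=2
Ev 12: PC=2 idx=2 pred=T actual=T -> ctr[2]=3
Ev 13: PC=0 idx=0 pred=T actual=N -> ctr[0]=1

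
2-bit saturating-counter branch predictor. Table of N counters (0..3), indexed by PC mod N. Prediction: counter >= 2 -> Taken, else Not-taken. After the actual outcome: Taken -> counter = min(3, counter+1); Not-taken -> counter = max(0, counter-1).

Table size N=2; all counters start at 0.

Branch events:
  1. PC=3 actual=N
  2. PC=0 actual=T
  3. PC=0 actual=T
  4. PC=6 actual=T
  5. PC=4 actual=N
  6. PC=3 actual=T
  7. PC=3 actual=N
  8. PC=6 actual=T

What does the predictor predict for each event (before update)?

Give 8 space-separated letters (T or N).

Ev 1: PC=3 idx=1 pred=N actual=N -> ctr[1]=0
Ev 2: PC=0 idx=0 pred=N actual=T -> ctr[0]=1
Ev 3: PC=0 idx=0 pred=N actual=T -> ctr[0]=2
Ev 4: PC=6 idx=0 pred=T actual=T -> ctr[0]=3
Ev 5: PC=4 idx=0 pred=T actual=N -> ctr[0]=2
Ev 6: PC=3 idx=1 pred=N actual=T -> ctr[1]=1
Ev 7: PC=3 idx=1 pred=N actual=N -> ctr[1]=0
Ev 8: PC=6 idx=0 pred=T actual=T -> ctr[0]=3

Answer: N N N T T N N T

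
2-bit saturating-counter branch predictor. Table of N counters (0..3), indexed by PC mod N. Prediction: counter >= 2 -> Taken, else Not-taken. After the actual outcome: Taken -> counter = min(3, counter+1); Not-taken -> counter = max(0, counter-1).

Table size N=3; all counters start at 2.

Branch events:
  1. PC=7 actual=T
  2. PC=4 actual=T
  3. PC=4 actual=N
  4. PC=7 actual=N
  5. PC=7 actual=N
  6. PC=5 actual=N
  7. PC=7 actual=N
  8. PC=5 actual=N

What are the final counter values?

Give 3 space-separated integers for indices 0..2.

Ev 1: PC=7 idx=1 pred=T actual=T -> ctr[1]=3
Ev 2: PC=4 idx=1 pred=T actual=T -> ctr[1]=3
Ev 3: PC=4 idx=1 pred=T actual=N -> ctr[1]=2
Ev 4: PC=7 idx=1 pred=T actual=N -> ctr[1]=1
Ev 5: PC=7 idx=1 pred=N actual=N -> ctr[1]=0
Ev 6: PC=5 idx=2 pred=T actual=N -> ctr[2]=1
Ev 7: PC=7 idx=1 pred=N actual=N -> ctr[1]=0
Ev 8: PC=5 idx=2 pred=N actual=N -> ctr[2]=0

Answer: 2 0 0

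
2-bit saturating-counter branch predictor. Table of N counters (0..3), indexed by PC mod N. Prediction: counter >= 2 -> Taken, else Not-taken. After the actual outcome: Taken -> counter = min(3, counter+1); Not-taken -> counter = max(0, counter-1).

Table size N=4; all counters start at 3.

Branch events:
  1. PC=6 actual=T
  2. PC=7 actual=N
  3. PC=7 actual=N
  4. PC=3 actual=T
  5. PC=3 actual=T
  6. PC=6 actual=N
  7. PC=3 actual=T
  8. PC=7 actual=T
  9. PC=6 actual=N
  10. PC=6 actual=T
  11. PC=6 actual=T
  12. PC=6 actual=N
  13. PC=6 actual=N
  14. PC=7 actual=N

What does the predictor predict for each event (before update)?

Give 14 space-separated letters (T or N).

Answer: T T T N T T T T T N T T T T

Derivation:
Ev 1: PC=6 idx=2 pred=T actual=T -> ctr[2]=3
Ev 2: PC=7 idx=3 pred=T actual=N -> ctr[3]=2
Ev 3: PC=7 idx=3 pred=T actual=N -> ctr[3]=1
Ev 4: PC=3 idx=3 pred=N actual=T -> ctr[3]=2
Ev 5: PC=3 idx=3 pred=T actual=T -> ctr[3]=3
Ev 6: PC=6 idx=2 pred=T actual=N -> ctr[2]=2
Ev 7: PC=3 idx=3 pred=T actual=T -> ctr[3]=3
Ev 8: PC=7 idx=3 pred=T actual=T -> ctr[3]=3
Ev 9: PC=6 idx=2 pred=T actual=N -> ctr[2]=1
Ev 10: PC=6 idx=2 pred=N actual=T -> ctr[2]=2
Ev 11: PC=6 idx=2 pred=T actual=T -> ctr[2]=3
Ev 12: PC=6 idx=2 pred=T actual=N -> ctr[2]=2
Ev 13: PC=6 idx=2 pred=T actual=N -> ctr[2]=1
Ev 14: PC=7 idx=3 pred=T actual=N -> ctr[3]=2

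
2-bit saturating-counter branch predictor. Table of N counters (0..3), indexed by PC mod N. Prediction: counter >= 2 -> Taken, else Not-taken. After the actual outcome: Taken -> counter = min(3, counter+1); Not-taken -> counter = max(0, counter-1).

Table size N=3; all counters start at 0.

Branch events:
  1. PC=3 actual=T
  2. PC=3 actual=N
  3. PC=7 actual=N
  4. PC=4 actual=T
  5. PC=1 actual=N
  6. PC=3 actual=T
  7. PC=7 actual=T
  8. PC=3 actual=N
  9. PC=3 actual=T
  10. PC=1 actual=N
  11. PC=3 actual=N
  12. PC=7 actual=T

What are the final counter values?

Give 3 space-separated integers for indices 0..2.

Answer: 0 1 0

Derivation:
Ev 1: PC=3 idx=0 pred=N actual=T -> ctr[0]=1
Ev 2: PC=3 idx=0 pred=N actual=N -> ctr[0]=0
Ev 3: PC=7 idx=1 pred=N actual=N -> ctr[1]=0
Ev 4: PC=4 idx=1 pred=N actual=T -> ctr[1]=1
Ev 5: PC=1 idx=1 pred=N actual=N -> ctr[1]=0
Ev 6: PC=3 idx=0 pred=N actual=T -> ctr[0]=1
Ev 7: PC=7 idx=1 pred=N actual=T -> ctr[1]=1
Ev 8: PC=3 idx=0 pred=N actual=N -> ctr[0]=0
Ev 9: PC=3 idx=0 pred=N actual=T -> ctr[0]=1
Ev 10: PC=1 idx=1 pred=N actual=N -> ctr[1]=0
Ev 11: PC=3 idx=0 pred=N actual=N -> ctr[0]=0
Ev 12: PC=7 idx=1 pred=N actual=T -> ctr[1]=1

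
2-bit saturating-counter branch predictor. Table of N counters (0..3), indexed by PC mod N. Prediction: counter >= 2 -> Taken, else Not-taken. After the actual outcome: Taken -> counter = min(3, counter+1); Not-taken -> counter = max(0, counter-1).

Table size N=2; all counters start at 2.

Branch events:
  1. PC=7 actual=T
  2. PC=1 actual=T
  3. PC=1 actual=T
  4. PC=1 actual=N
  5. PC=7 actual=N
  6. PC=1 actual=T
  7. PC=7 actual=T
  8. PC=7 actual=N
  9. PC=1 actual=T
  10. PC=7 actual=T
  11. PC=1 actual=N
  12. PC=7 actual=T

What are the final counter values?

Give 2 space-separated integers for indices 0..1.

Ev 1: PC=7 idx=1 pred=T actual=T -> ctr[1]=3
Ev 2: PC=1 idx=1 pred=T actual=T -> ctr[1]=3
Ev 3: PC=1 idx=1 pred=T actual=T -> ctr[1]=3
Ev 4: PC=1 idx=1 pred=T actual=N -> ctr[1]=2
Ev 5: PC=7 idx=1 pred=T actual=N -> ctr[1]=1
Ev 6: PC=1 idx=1 pred=N actual=T -> ctr[1]=2
Ev 7: PC=7 idx=1 pred=T actual=T -> ctr[1]=3
Ev 8: PC=7 idx=1 pred=T actual=N -> ctr[1]=2
Ev 9: PC=1 idx=1 pred=T actual=T -> ctr[1]=3
Ev 10: PC=7 idx=1 pred=T actual=T -> ctr[1]=3
Ev 11: PC=1 idx=1 pred=T actual=N -> ctr[1]=2
Ev 12: PC=7 idx=1 pred=T actual=T -> ctr[1]=3

Answer: 2 3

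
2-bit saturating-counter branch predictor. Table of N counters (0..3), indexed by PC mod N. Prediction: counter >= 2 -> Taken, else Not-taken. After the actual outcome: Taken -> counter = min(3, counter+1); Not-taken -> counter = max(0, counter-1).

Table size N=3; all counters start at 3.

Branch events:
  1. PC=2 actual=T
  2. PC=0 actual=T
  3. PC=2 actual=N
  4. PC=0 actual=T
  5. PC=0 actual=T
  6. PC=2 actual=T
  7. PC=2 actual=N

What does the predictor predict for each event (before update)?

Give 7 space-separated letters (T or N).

Answer: T T T T T T T

Derivation:
Ev 1: PC=2 idx=2 pred=T actual=T -> ctr[2]=3
Ev 2: PC=0 idx=0 pred=T actual=T -> ctr[0]=3
Ev 3: PC=2 idx=2 pred=T actual=N -> ctr[2]=2
Ev 4: PC=0 idx=0 pred=T actual=T -> ctr[0]=3
Ev 5: PC=0 idx=0 pred=T actual=T -> ctr[0]=3
Ev 6: PC=2 idx=2 pred=T actual=T -> ctr[2]=3
Ev 7: PC=2 idx=2 pred=T actual=N -> ctr[2]=2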